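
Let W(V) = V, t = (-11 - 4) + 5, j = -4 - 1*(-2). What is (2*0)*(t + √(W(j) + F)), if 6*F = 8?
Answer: 0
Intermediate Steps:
F = 4/3 (F = (⅙)*8 = 4/3 ≈ 1.3333)
j = -2 (j = -4 + 2 = -2)
t = -10 (t = -15 + 5 = -10)
(2*0)*(t + √(W(j) + F)) = (2*0)*(-10 + √(-2 + 4/3)) = 0*(-10 + √(-⅔)) = 0*(-10 + I*√6/3) = 0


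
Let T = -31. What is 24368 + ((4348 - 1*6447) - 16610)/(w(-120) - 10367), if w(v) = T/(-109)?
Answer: 27537196977/1129972 ≈ 24370.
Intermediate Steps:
w(v) = 31/109 (w(v) = -31/(-109) = -31*(-1/109) = 31/109)
24368 + ((4348 - 1*6447) - 16610)/(w(-120) - 10367) = 24368 + ((4348 - 1*6447) - 16610)/(31/109 - 10367) = 24368 + ((4348 - 6447) - 16610)/(-1129972/109) = 24368 + (-2099 - 16610)*(-109/1129972) = 24368 - 18709*(-109/1129972) = 24368 + 2039281/1129972 = 27537196977/1129972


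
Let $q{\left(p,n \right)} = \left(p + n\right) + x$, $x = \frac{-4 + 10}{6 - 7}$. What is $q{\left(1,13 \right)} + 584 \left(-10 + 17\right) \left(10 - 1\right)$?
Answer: $36800$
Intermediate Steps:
$x = -6$ ($x = \frac{6}{-1} = 6 \left(-1\right) = -6$)
$q{\left(p,n \right)} = -6 + n + p$ ($q{\left(p,n \right)} = \left(p + n\right) - 6 = \left(n + p\right) - 6 = -6 + n + p$)
$q{\left(1,13 \right)} + 584 \left(-10 + 17\right) \left(10 - 1\right) = \left(-6 + 13 + 1\right) + 584 \left(-10 + 17\right) \left(10 - 1\right) = 8 + 584 \cdot 7 \left(10 - 1\right) = 8 + 584 \cdot 7 \cdot 9 = 8 + 584 \cdot 63 = 8 + 36792 = 36800$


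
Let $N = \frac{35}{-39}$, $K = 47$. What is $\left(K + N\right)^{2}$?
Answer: $\frac{3232804}{1521} \approx 2125.4$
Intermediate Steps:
$N = - \frac{35}{39}$ ($N = 35 \left(- \frac{1}{39}\right) = - \frac{35}{39} \approx -0.89744$)
$\left(K + N\right)^{2} = \left(47 - \frac{35}{39}\right)^{2} = \left(\frac{1798}{39}\right)^{2} = \frac{3232804}{1521}$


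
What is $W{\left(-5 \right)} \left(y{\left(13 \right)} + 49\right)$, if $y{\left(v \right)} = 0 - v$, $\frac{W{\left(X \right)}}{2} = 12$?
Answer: $864$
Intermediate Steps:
$W{\left(X \right)} = 24$ ($W{\left(X \right)} = 2 \cdot 12 = 24$)
$y{\left(v \right)} = - v$
$W{\left(-5 \right)} \left(y{\left(13 \right)} + 49\right) = 24 \left(\left(-1\right) 13 + 49\right) = 24 \left(-13 + 49\right) = 24 \cdot 36 = 864$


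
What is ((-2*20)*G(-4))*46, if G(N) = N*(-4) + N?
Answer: -22080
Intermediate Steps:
G(N) = -3*N (G(N) = -4*N + N = -3*N)
((-2*20)*G(-4))*46 = ((-2*20)*(-3*(-4)))*46 = -40*12*46 = -480*46 = -22080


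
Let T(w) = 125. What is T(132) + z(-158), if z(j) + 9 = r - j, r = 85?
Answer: 359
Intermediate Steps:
z(j) = 76 - j (z(j) = -9 + (85 - j) = 76 - j)
T(132) + z(-158) = 125 + (76 - 1*(-158)) = 125 + (76 + 158) = 125 + 234 = 359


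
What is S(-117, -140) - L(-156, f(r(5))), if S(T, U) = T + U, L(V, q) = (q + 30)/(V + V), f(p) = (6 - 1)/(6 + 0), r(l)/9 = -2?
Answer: -480919/1872 ≈ -256.90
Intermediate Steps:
r(l) = -18 (r(l) = 9*(-2) = -18)
f(p) = ⅚ (f(p) = 5/6 = 5*(⅙) = ⅚)
L(V, q) = (30 + q)/(2*V) (L(V, q) = (30 + q)/((2*V)) = (30 + q)*(1/(2*V)) = (30 + q)/(2*V))
S(-117, -140) - L(-156, f(r(5))) = (-117 - 140) - (30 + ⅚)/(2*(-156)) = -257 - (-1)*185/(2*156*6) = -257 - 1*(-185/1872) = -257 + 185/1872 = -480919/1872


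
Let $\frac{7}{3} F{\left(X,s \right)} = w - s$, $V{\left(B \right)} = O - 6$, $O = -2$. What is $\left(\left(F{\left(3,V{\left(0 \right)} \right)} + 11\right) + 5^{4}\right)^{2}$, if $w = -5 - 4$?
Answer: $\frac{19793601}{49} \approx 4.0395 \cdot 10^{5}$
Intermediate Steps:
$w = -9$ ($w = -5 - 4 = -9$)
$V{\left(B \right)} = -8$ ($V{\left(B \right)} = -2 - 6 = -8$)
$F{\left(X,s \right)} = - \frac{27}{7} - \frac{3 s}{7}$ ($F{\left(X,s \right)} = \frac{3 \left(-9 - s\right)}{7} = - \frac{27}{7} - \frac{3 s}{7}$)
$\left(\left(F{\left(3,V{\left(0 \right)} \right)} + 11\right) + 5^{4}\right)^{2} = \left(\left(\left(- \frac{27}{7} - - \frac{24}{7}\right) + 11\right) + 5^{4}\right)^{2} = \left(\left(\left(- \frac{27}{7} + \frac{24}{7}\right) + 11\right) + 625\right)^{2} = \left(\left(- \frac{3}{7} + 11\right) + 625\right)^{2} = \left(\frac{74}{7} + 625\right)^{2} = \left(\frac{4449}{7}\right)^{2} = \frac{19793601}{49}$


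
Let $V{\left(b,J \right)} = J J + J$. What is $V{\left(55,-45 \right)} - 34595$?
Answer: $-32615$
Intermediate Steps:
$V{\left(b,J \right)} = J + J^{2}$ ($V{\left(b,J \right)} = J^{2} + J = J + J^{2}$)
$V{\left(55,-45 \right)} - 34595 = - 45 \left(1 - 45\right) - 34595 = \left(-45\right) \left(-44\right) - 34595 = 1980 - 34595 = -32615$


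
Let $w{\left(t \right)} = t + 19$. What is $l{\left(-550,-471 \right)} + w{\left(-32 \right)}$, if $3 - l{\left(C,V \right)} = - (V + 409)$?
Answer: $-72$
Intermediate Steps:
$w{\left(t \right)} = 19 + t$
$l{\left(C,V \right)} = 412 + V$ ($l{\left(C,V \right)} = 3 - - (V + 409) = 3 - - (409 + V) = 3 - \left(-409 - V\right) = 3 + \left(409 + V\right) = 412 + V$)
$l{\left(-550,-471 \right)} + w{\left(-32 \right)} = \left(412 - 471\right) + \left(19 - 32\right) = -59 - 13 = -72$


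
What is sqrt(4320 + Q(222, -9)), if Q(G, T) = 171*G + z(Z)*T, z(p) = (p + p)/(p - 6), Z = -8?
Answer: 3*sqrt(230146)/7 ≈ 205.60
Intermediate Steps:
z(p) = 2*p/(-6 + p) (z(p) = (2*p)/(-6 + p) = 2*p/(-6 + p))
Q(G, T) = 171*G + 8*T/7 (Q(G, T) = 171*G + (2*(-8)/(-6 - 8))*T = 171*G + (2*(-8)/(-14))*T = 171*G + (2*(-8)*(-1/14))*T = 171*G + 8*T/7)
sqrt(4320 + Q(222, -9)) = sqrt(4320 + (171*222 + (8/7)*(-9))) = sqrt(4320 + (37962 - 72/7)) = sqrt(4320 + 265662/7) = sqrt(295902/7) = 3*sqrt(230146)/7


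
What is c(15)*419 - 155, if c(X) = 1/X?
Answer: -1906/15 ≈ -127.07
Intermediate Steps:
c(15)*419 - 155 = 419/15 - 155 = -1906/15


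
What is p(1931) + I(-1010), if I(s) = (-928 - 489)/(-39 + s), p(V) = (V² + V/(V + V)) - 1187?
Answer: 7820454135/2098 ≈ 3.7276e+6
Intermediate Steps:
p(V) = -2373/2 + V² (p(V) = (V² + V/((2*V))) - 1187 = (V² + (1/(2*V))*V) - 1187 = (V² + ½) - 1187 = (½ + V²) - 1187 = -2373/2 + V²)
I(s) = -1417/(-39 + s)
p(1931) + I(-1010) = (-2373/2 + 1931²) - 1417/(-39 - 1010) = (-2373/2 + 3728761) - 1417/(-1049) = 7455149/2 - 1417*(-1/1049) = 7455149/2 + 1417/1049 = 7820454135/2098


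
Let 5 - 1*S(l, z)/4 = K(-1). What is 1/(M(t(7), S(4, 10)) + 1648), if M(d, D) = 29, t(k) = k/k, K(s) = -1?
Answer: 1/1677 ≈ 0.00059630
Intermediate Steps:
S(l, z) = 24 (S(l, z) = 20 - 4*(-1) = 20 + 4 = 24)
t(k) = 1
1/(M(t(7), S(4, 10)) + 1648) = 1/(29 + 1648) = 1/1677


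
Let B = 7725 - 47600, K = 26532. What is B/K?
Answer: -3625/2412 ≈ -1.5029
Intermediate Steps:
B = -39875
B/K = -39875/26532 = -39875*1/26532 = -3625/2412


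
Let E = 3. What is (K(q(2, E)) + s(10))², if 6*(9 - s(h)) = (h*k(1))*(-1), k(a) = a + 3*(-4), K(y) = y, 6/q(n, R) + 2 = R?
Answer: 100/9 ≈ 11.111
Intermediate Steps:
q(n, R) = 6/(-2 + R)
k(a) = -12 + a (k(a) = a - 12 = -12 + a)
s(h) = 9 - 11*h/6 (s(h) = 9 - h*(-12 + 1)*(-1)/6 = 9 - h*(-11)*(-1)/6 = 9 - (-11*h)*(-1)/6 = 9 - 11*h/6)
(K(q(2, E)) + s(10))² = (6/(-2 + 3) + (9 - 11/6*10))² = (6/1 + (9 - 55/3))² = (6*1 - 28/3)² = (6 - 28/3)² = (-10/3)² = 100/9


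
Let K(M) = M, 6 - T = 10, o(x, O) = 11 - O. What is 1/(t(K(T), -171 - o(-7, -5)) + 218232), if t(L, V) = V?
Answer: 1/218045 ≈ 4.5862e-6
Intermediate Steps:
T = -4 (T = 6 - 1*10 = 6 - 10 = -4)
1/(t(K(T), -171 - o(-7, -5)) + 218232) = 1/((-171 - (11 - 1*(-5))) + 218232) = 1/((-171 - (11 + 5)) + 218232) = 1/((-171 - 1*16) + 218232) = 1/((-171 - 16) + 218232) = 1/(-187 + 218232) = 1/218045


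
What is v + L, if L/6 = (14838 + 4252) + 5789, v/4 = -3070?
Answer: 136994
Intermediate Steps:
v = -12280 (v = 4*(-3070) = -12280)
L = 149274 (L = 6*((14838 + 4252) + 5789) = 6*(19090 + 5789) = 6*24879 = 149274)
v + L = -12280 + 149274 = 136994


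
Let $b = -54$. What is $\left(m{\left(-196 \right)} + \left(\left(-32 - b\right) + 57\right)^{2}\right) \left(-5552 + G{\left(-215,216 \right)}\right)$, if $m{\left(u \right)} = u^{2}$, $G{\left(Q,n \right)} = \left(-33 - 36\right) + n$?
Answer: $-241371085$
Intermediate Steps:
$G{\left(Q,n \right)} = -69 + n$
$\left(m{\left(-196 \right)} + \left(\left(-32 - b\right) + 57\right)^{2}\right) \left(-5552 + G{\left(-215,216 \right)}\right) = \left(\left(-196\right)^{2} + \left(\left(-32 - -54\right) + 57\right)^{2}\right) \left(-5552 + \left(-69 + 216\right)\right) = \left(38416 + \left(\left(-32 + 54\right) + 57\right)^{2}\right) \left(-5552 + 147\right) = \left(38416 + \left(22 + 57\right)^{2}\right) \left(-5405\right) = \left(38416 + 79^{2}\right) \left(-5405\right) = \left(38416 + 6241\right) \left(-5405\right) = 44657 \left(-5405\right) = -241371085$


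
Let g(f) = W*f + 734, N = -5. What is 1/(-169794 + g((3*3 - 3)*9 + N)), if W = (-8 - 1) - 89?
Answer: -1/173862 ≈ -5.7517e-6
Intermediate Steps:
W = -98 (W = -9 - 89 = -98)
g(f) = 734 - 98*f (g(f) = -98*f + 734 = 734 - 98*f)
1/(-169794 + g((3*3 - 3)*9 + N)) = 1/(-169794 + (734 - 98*((3*3 - 3)*9 - 5))) = 1/(-169794 + (734 - 98*((9 - 3)*9 - 5))) = 1/(-169794 + (734 - 98*(6*9 - 5))) = 1/(-169794 + (734 - 98*(54 - 5))) = 1/(-169794 + (734 - 98*49)) = 1/(-169794 + (734 - 4802)) = 1/(-169794 - 4068) = 1/(-173862) = -1/173862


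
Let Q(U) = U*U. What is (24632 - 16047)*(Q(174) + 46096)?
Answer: 655653620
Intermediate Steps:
Q(U) = U**2
(24632 - 16047)*(Q(174) + 46096) = (24632 - 16047)*(174**2 + 46096) = 8585*(30276 + 46096) = 8585*76372 = 655653620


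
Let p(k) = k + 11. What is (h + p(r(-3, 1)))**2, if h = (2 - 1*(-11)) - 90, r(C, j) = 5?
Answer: 3721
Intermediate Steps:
p(k) = 11 + k
h = -77 (h = (2 + 11) - 90 = 13 - 90 = -77)
(h + p(r(-3, 1)))**2 = (-77 + (11 + 5))**2 = (-77 + 16)**2 = (-61)**2 = 3721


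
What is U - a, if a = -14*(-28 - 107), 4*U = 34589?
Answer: 27029/4 ≈ 6757.3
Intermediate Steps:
U = 34589/4 (U = (¼)*34589 = 34589/4 ≈ 8647.3)
a = 1890 (a = -14*(-135) = 1890)
U - a = 34589/4 - 1*1890 = 34589/4 - 1890 = 27029/4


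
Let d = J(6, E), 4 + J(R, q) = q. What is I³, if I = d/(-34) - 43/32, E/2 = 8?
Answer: -786330467/160989184 ≈ -4.8844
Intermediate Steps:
E = 16 (E = 2*8 = 16)
J(R, q) = -4 + q
d = 12 (d = -4 + 16 = 12)
I = -923/544 (I = 12/(-34) - 43/32 = 12*(-1/34) - 43*1/32 = -6/17 - 43/32 = -923/544 ≈ -1.6967)
I³ = (-923/544)³ = -786330467/160989184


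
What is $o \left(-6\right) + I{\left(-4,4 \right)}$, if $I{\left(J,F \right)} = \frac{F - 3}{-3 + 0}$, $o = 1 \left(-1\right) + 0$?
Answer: $\frac{17}{3} \approx 5.6667$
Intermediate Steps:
$o = -1$ ($o = -1 + 0 = -1$)
$I{\left(J,F \right)} = 1 - \frac{F}{3}$ ($I{\left(J,F \right)} = \frac{-3 + F}{-3} = \left(-3 + F\right) \left(- \frac{1}{3}\right) = 1 - \frac{F}{3}$)
$o \left(-6\right) + I{\left(-4,4 \right)} = \left(-1\right) \left(-6\right) + \left(1 - \frac{4}{3}\right) = 6 + \left(1 - \frac{4}{3}\right) = 6 - \frac{1}{3} = \frac{17}{3}$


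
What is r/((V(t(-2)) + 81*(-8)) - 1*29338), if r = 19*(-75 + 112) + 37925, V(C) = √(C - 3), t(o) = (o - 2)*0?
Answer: -31305384/24301627 - 1044*I*√3/24301627 ≈ -1.2882 - 7.4409e-5*I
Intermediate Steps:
t(o) = 0 (t(o) = (-2 + o)*0 = 0)
V(C) = √(-3 + C)
r = 38628 (r = 19*37 + 37925 = 703 + 37925 = 38628)
r/((V(t(-2)) + 81*(-8)) - 1*29338) = 38628/((√(-3 + 0) + 81*(-8)) - 1*29338) = 38628/((√(-3) - 648) - 29338) = 38628/((I*√3 - 648) - 29338) = 38628/((-648 + I*√3) - 29338) = 38628/(-29986 + I*√3)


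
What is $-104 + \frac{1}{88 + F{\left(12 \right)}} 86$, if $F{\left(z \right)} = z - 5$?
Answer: $- \frac{9794}{95} \approx -103.09$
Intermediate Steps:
$F{\left(z \right)} = -5 + z$ ($F{\left(z \right)} = z - 5 = -5 + z$)
$-104 + \frac{1}{88 + F{\left(12 \right)}} 86 = -104 + \frac{1}{88 + \left(-5 + 12\right)} 86 = -104 + \frac{1}{88 + 7} \cdot 86 = -104 + \frac{1}{95} \cdot 86 = -104 + \frac{86}{95} = - \frac{9794}{95}$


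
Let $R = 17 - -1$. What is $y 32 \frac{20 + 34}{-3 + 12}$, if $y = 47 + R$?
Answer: $12480$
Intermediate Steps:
$R = 18$ ($R = 17 + 1 = 18$)
$y = 65$ ($y = 47 + 18 = 65$)
$y 32 \frac{20 + 34}{-3 + 12} = 65 \cdot 32 \frac{20 + 34}{-3 + 12} = 2080 \cdot \frac{54}{9} = 2080 \cdot 54 \cdot \frac{1}{9} = 2080 \cdot 6 = 12480$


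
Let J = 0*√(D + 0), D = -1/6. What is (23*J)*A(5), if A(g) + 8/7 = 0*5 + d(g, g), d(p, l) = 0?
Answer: 0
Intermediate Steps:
D = -⅙ (D = -1*⅙ = -⅙ ≈ -0.16667)
A(g) = -8/7 (A(g) = -8/7 + (0*5 + 0) = -8/7 + (0 + 0) = -8/7 + 0 = -8/7)
J = 0 (J = 0*√(-⅙ + 0) = 0*√(-⅙) = 0*(I*√6/6) = 0)
(23*J)*A(5) = (23*0)*(-8/7) = 0*(-8/7) = 0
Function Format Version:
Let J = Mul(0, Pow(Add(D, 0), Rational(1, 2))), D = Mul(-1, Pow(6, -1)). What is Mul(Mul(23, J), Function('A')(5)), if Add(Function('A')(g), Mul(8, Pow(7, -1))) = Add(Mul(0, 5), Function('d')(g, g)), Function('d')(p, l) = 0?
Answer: 0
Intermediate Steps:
D = Rational(-1, 6) (D = Mul(-1, Rational(1, 6)) = Rational(-1, 6) ≈ -0.16667)
Function('A')(g) = Rational(-8, 7) (Function('A')(g) = Add(Rational(-8, 7), Add(Mul(0, 5), 0)) = Add(Rational(-8, 7), Add(0, 0)) = Add(Rational(-8, 7), 0) = Rational(-8, 7))
J = 0 (J = Mul(0, Pow(Add(Rational(-1, 6), 0), Rational(1, 2))) = Mul(0, Pow(Rational(-1, 6), Rational(1, 2))) = Mul(0, Mul(Rational(1, 6), I, Pow(6, Rational(1, 2)))) = 0)
Mul(Mul(23, J), Function('A')(5)) = Mul(Mul(23, 0), Rational(-8, 7)) = Mul(0, Rational(-8, 7)) = 0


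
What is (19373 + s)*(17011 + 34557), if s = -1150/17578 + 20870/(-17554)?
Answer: 7005544958643952/7012823 ≈ 9.9896e+8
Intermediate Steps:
s = -96759990/77141053 (s = -1150*1/17578 + 20870*(-1/17554) = -575/8789 - 10435/8777 = -96759990/77141053 ≈ -1.2543)
(19373 + s)*(17011 + 34557) = (19373 - 96759990/77141053)*(17011 + 34557) = (1494356859779/77141053)*51568 = 7005544958643952/7012823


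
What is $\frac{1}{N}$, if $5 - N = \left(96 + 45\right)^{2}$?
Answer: $- \frac{1}{19876} \approx -5.0312 \cdot 10^{-5}$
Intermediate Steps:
$N = -19876$ ($N = 5 - \left(96 + 45\right)^{2} = 5 - 141^{2} = 5 - 19881 = -19876$)
$\frac{1}{N} = \frac{1}{-19876} = - \frac{1}{19876}$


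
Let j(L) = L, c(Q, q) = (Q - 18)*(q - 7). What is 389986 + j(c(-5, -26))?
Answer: 390745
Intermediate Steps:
c(Q, q) = (-18 + Q)*(-7 + q)
389986 + j(c(-5, -26)) = 389986 + (126 - 18*(-26) - 7*(-5) - 5*(-26)) = 389986 + (126 + 468 + 35 + 130) = 389986 + 759 = 390745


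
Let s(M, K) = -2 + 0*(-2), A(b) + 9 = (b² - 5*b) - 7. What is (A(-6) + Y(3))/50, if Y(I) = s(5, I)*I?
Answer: 22/25 ≈ 0.88000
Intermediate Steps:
A(b) = -16 + b² - 5*b (A(b) = -9 + ((b² - 5*b) - 7) = -9 + (-7 + b² - 5*b) = -16 + b² - 5*b)
s(M, K) = -2 (s(M, K) = -2 + 0 = -2)
Y(I) = -2*I
(A(-6) + Y(3))/50 = ((-16 + (-6)² - 5*(-6)) - 2*3)/50 = ((-16 + 36 + 30) - 6)/50 = (50 - 6)/50 = (1/50)*44 = 22/25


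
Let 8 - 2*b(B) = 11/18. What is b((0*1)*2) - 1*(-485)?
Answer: 17593/36 ≈ 488.69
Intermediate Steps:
b(B) = 133/36 (b(B) = 4 - 11/(2*18) = 4 - ½*11/18 = 4 - 11/36 = 133/36)
b((0*1)*2) - 1*(-485) = 133/36 - 1*(-485) = 133/36 + 485 = 17593/36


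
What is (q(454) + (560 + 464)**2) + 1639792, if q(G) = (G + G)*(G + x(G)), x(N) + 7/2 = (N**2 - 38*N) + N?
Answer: 174998166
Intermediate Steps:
x(N) = -7/2 + N**2 - 37*N (x(N) = -7/2 + ((N**2 - 38*N) + N) = -7/2 + (N**2 - 37*N) = -7/2 + N**2 - 37*N)
q(G) = 2*G*(-7/2 + G**2 - 36*G) (q(G) = (G + G)*(G + (-7/2 + G**2 - 37*G)) = (2*G)*(-7/2 + G**2 - 36*G) = 2*G*(-7/2 + G**2 - 36*G))
(q(454) + (560 + 464)**2) + 1639792 = (454*(-7 - 72*454 + 2*454**2) + (560 + 464)**2) + 1639792 = (454*(-7 - 32688 + 2*206116) + 1024**2) + 1639792 = (454*(-7 - 32688 + 412232) + 1048576) + 1639792 = (454*379537 + 1048576) + 1639792 = (172309798 + 1048576) + 1639792 = 173358374 + 1639792 = 174998166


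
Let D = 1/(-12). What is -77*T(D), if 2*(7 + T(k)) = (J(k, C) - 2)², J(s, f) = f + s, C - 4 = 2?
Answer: -14861/288 ≈ -51.601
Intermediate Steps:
C = 6 (C = 4 + 2 = 6)
D = -1/12 ≈ -0.083333
T(k) = -7 + (4 + k)²/2 (T(k) = -7 + ((6 + k) - 2)²/2 = -7 + (4 + k)²/2)
-77*T(D) = -77*(-7 + (4 - 1/12)²/2) = -77*(-7 + (47/12)²/2) = -77*(-7 + (½)*(2209/144)) = -77*(-7 + 2209/288) = -77*193/288 = -14861/288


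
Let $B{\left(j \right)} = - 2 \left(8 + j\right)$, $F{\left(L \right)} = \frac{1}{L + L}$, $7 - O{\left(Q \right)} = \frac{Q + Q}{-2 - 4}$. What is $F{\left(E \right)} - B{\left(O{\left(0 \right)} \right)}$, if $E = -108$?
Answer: $\frac{6479}{216} \approx 29.995$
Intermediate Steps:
$O{\left(Q \right)} = 7 + \frac{Q}{3}$ ($O{\left(Q \right)} = 7 - \frac{Q + Q}{-2 - 4} = 7 - \frac{2 Q}{-6} = 7 - 2 Q \left(- \frac{1}{6}\right) = 7 - - \frac{Q}{3} = 7 + \frac{Q}{3}$)
$F{\left(L \right)} = \frac{1}{2 L}$
$B{\left(j \right)} = -16 - 2 j$
$F{\left(E \right)} - B{\left(O{\left(0 \right)} \right)} = \frac{1}{2 \left(-108\right)} - \left(-16 - 2 \left(7 + \frac{1}{3} \cdot 0\right)\right) = \frac{1}{2} \left(- \frac{1}{108}\right) - \left(-16 - 2 \left(7 + 0\right)\right) = - \frac{1}{216} - \left(-16 - 14\right) = - \frac{1}{216} - -30 = - \frac{1}{216} + 30 = \frac{6479}{216}$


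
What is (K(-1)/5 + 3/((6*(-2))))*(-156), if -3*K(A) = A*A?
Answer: 247/5 ≈ 49.400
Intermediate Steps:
K(A) = -A²/3 (K(A) = -A*A/3 = -A²/3)
(K(-1)/5 + 3/((6*(-2))))*(-156) = (-⅓*(-1)²/5 + 3/((6*(-2))))*(-156) = (-⅓*1*(⅕) + 3/(-12))*(-156) = (-⅓*⅕ + 3*(-1/12))*(-156) = (-1/15 - ¼)*(-156) = -19/60*(-156) = 247/5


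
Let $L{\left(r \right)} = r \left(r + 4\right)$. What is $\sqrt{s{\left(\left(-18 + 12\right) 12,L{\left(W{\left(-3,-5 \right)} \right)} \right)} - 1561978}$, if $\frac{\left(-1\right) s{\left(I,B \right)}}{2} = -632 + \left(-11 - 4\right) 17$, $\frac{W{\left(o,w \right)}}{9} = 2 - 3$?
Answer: $6 i \sqrt{43339} \approx 1249.1 i$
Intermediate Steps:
$W{\left(o,w \right)} = -9$ ($W{\left(o,w \right)} = 9 \left(2 - 3\right) = 9 \left(-1\right) = -9$)
$L{\left(r \right)} = r \left(4 + r\right)$
$s{\left(I,B \right)} = 1774$ ($s{\left(I,B \right)} = - 2 \left(-632 + \left(-11 - 4\right) 17\right) = - 2 \left(-632 - 255\right) = \left(-2\right) \left(-887\right) = 1774$)
$\sqrt{s{\left(\left(-18 + 12\right) 12,L{\left(W{\left(-3,-5 \right)} \right)} \right)} - 1561978} = \sqrt{1774 - 1561978} = \sqrt{-1560204} = 6 i \sqrt{43339}$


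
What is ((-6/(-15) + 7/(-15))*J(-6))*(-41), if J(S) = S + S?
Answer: -164/5 ≈ -32.800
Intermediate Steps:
J(S) = 2*S
((-6/(-15) + 7/(-15))*J(-6))*(-41) = ((-6/(-15) + 7/(-15))*(2*(-6)))*(-41) = ((-6*(-1/15) + 7*(-1/15))*(-12))*(-41) = ((⅖ - 7/15)*(-12))*(-41) = -1/15*(-12)*(-41) = (⅘)*(-41) = -164/5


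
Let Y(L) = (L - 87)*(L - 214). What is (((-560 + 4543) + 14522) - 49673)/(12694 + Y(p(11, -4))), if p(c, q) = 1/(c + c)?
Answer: -15085312/15148387 ≈ -0.99584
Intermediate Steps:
p(c, q) = 1/(2*c)
Y(L) = (-214 + L)*(-87 + L) (Y(L) = (-87 + L)*(-214 + L) = (-214 + L)*(-87 + L))
(((-560 + 4543) + 14522) - 49673)/(12694 + Y(p(11, -4))) = (((-560 + 4543) + 14522) - 49673)/(12694 + (18618 + ((1/2)/11)**2 - 301/(2*11))) = ((3983 + 14522) - 49673)/(12694 + (18618 + ((1/2)*(1/11))**2 - 301/(2*11))) = (18505 - 49673)/(12694 + (18618 + (1/22)**2 - 301*1/22)) = -31168/(12694 + (18618 + 1/484 - 301/22)) = -31168/(12694 + 9004491/484) = -31168/15148387/484 = -31168*484/15148387 = -15085312/15148387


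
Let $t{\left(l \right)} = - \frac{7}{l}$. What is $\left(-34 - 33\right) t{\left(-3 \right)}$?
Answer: $- \frac{469}{3} \approx -156.33$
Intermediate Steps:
$\left(-34 - 33\right) t{\left(-3 \right)} = \left(-34 - 33\right) \left(- \frac{7}{-3}\right) = - 67 \left(\left(-7\right) \left(- \frac{1}{3}\right)\right) = \left(-67\right) \frac{7}{3} = - \frac{469}{3}$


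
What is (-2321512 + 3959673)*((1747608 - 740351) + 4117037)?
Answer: 8394418583334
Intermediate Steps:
(-2321512 + 3959673)*((1747608 - 740351) + 4117037) = 1638161*(1007257 + 4117037) = 1638161*5124294 = 8394418583334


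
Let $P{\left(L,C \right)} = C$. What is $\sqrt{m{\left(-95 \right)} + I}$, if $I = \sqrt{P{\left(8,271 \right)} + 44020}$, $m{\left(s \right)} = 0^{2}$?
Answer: $\sqrt[4]{44291} \approx 14.507$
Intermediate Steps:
$m{\left(s \right)} = 0$
$I = \sqrt{44291}$ ($I = \sqrt{271 + 44020} = \sqrt{44291} \approx 210.45$)
$\sqrt{m{\left(-95 \right)} + I} = \sqrt{0 + \sqrt{44291}} = \sqrt{\sqrt{44291}} = \sqrt[4]{44291}$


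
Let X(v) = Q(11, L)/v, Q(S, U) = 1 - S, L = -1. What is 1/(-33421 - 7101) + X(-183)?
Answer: 405037/7415526 ≈ 0.054620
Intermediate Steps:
X(v) = -10/v (X(v) = (1 - 1*11)/v = (1 - 11)/v = -10/v)
1/(-33421 - 7101) + X(-183) = 1/(-33421 - 7101) - 10/(-183) = 1/(-40522) - 10*(-1/183) = -1/40522 + 10/183 = 405037/7415526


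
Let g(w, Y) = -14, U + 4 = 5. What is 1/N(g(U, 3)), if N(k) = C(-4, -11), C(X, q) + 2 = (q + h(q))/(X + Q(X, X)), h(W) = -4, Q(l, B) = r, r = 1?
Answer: ⅓ ≈ 0.33333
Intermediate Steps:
U = 1 (U = -4 + 5 = 1)
Q(l, B) = 1
C(X, q) = -2 + (-4 + q)/(1 + X) (C(X, q) = -2 + (q - 4)/(X + 1) = -2 + (-4 + q)/(1 + X))
N(k) = 3 (N(k) = (-6 - 11 - 2*(-4))/(1 - 4) = (-6 - 11 + 8)/(-3) = -⅓*(-9) = 3)
1/N(g(U, 3)) = 1/3 = ⅓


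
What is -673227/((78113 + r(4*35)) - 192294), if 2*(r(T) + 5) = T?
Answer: 673227/114116 ≈ 5.8995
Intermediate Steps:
r(T) = -5 + T/2
-673227/((78113 + r(4*35)) - 192294) = -673227/((78113 + (-5 + (4*35)/2)) - 192294) = -673227/((78113 + (-5 + (½)*140)) - 192294) = -673227/((78113 + (-5 + 70)) - 192294) = -673227/((78113 + 65) - 192294) = -673227/(78178 - 192294) = -673227/(-114116) = -673227*(-1/114116) = 673227/114116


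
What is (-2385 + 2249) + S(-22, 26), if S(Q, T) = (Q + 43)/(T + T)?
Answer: -7051/52 ≈ -135.60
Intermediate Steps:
S(Q, T) = (43 + Q)/(2*T) (S(Q, T) = (43 + Q)/((2*T)) = (43 + Q)*(1/(2*T)) = (43 + Q)/(2*T))
(-2385 + 2249) + S(-22, 26) = (-2385 + 2249) + (½)*(43 - 22)/26 = -136 + (½)*(1/26)*21 = -136 + 21/52 = -7051/52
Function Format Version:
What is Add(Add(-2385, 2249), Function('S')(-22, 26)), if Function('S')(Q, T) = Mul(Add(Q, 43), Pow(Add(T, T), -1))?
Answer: Rational(-7051, 52) ≈ -135.60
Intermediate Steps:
Function('S')(Q, T) = Mul(Rational(1, 2), Pow(T, -1), Add(43, Q)) (Function('S')(Q, T) = Mul(Add(43, Q), Pow(Mul(2, T), -1)) = Mul(Add(43, Q), Mul(Rational(1, 2), Pow(T, -1))) = Mul(Rational(1, 2), Pow(T, -1), Add(43, Q)))
Add(Add(-2385, 2249), Function('S')(-22, 26)) = Add(Add(-2385, 2249), Mul(Rational(1, 2), Pow(26, -1), Add(43, -22))) = Add(-136, Mul(Rational(1, 2), Rational(1, 26), 21)) = Add(-136, Rational(21, 52)) = Rational(-7051, 52)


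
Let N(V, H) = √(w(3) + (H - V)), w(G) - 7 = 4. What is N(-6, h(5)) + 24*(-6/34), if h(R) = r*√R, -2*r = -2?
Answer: -72/17 + √(17 + √5) ≈ 0.15060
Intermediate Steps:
r = 1 (r = -½*(-2) = 1)
w(G) = 11 (w(G) = 7 + 4 = 11)
h(R) = √R (h(R) = 1*√R = √R)
N(V, H) = √(11 + H - V) (N(V, H) = √(11 + (H - V)) = √(11 + H - V))
N(-6, h(5)) + 24*(-6/34) = √(11 + √5 - 1*(-6)) + 24*(-6/34) = √(11 + √5 + 6) + 24*(-6*1/34) = √(17 + √5) + 24*(-3/17) = √(17 + √5) - 72/17 = -72/17 + √(17 + √5)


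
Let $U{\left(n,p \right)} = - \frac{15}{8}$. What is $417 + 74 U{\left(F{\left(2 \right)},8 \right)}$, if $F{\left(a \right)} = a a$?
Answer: $\frac{1113}{4} \approx 278.25$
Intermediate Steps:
$F{\left(a \right)} = a^{2}$
$U{\left(n,p \right)} = - \frac{15}{8}$ ($U{\left(n,p \right)} = \left(-15\right) \frac{1}{8} = - \frac{15}{8}$)
$417 + 74 U{\left(F{\left(2 \right)},8 \right)} = 417 + 74 \left(- \frac{15}{8}\right) = 417 - \frac{555}{4} = \frac{1113}{4}$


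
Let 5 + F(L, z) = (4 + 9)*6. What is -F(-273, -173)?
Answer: -73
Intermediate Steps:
F(L, z) = 73 (F(L, z) = -5 + (4 + 9)*6 = -5 + 13*6 = -5 + 78 = 73)
-F(-273, -173) = -1*73 = -73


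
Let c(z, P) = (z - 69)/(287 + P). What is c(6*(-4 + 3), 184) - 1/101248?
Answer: -2531357/15895936 ≈ -0.15925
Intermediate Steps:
c(z, P) = (-69 + z)/(287 + P)
c(6*(-4 + 3), 184) - 1/101248 = (-69 + 6*(-4 + 3))/(287 + 184) - 1/101248 = (-69 + 6*(-1))/471 - 1*1/101248 = (-69 - 6)/471 - 1/101248 = (1/471)*(-75) - 1/101248 = -25/157 - 1/101248 = -2531357/15895936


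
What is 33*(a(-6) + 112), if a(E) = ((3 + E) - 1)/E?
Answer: 3718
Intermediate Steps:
a(E) = (2 + E)/E
33*(a(-6) + 112) = 33*((2 - 6)/(-6) + 112) = 33*(-1/6*(-4) + 112) = 33*(2/3 + 112) = 33*(338/3) = 3718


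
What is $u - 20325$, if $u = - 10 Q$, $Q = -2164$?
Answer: $1315$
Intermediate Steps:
$u = 21640$ ($u = \left(-10\right) \left(-2164\right) = 21640$)
$u - 20325 = 21640 - 20325 = 1315$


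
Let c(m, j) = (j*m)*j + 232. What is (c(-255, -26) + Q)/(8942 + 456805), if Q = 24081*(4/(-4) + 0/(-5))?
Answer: -196229/465747 ≈ -0.42132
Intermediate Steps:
c(m, j) = 232 + m*j² (c(m, j) = m*j² + 232 = 232 + m*j²)
Q = -24081 (Q = 24081*(4*(-¼) + 0*(-⅕)) = 24081*(-1 + 0) = 24081*(-1) = -24081)
(c(-255, -26) + Q)/(8942 + 456805) = ((232 - 255*(-26)²) - 24081)/(8942 + 456805) = ((232 - 255*676) - 24081)/465747 = ((232 - 172380) - 24081)*(1/465747) = (-172148 - 24081)*(1/465747) = -196229*1/465747 = -196229/465747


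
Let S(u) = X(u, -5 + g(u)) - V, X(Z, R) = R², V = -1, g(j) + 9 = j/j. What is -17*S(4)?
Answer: -2890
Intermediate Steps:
g(j) = -8 (g(j) = -9 + j/j = -9 + 1 = -8)
S(u) = 170 (S(u) = (-5 - 8)² - 1*(-1) = (-13)² + 1 = 169 + 1 = 170)
-17*S(4) = -17*170 = -2890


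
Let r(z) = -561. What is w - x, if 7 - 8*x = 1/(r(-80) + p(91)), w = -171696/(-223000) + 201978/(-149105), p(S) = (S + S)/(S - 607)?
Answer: -1406054362435211/963124870807000 ≈ -1.4599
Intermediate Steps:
p(S) = 2*S/(-607 + S) (p(S) = (2*S)/(-607 + S) = 2*S/(-607 + S))
w = -486009048/831260375 (w = -171696*(-1/223000) + 201978*(-1/149105) = 21462/27875 - 201978/149105 = -486009048/831260375 ≈ -0.58467)
x = 1014061/1158632 (x = 7/8 - 1/(8*(-561 + 2*91/(-607 + 91))) = 7/8 - 1/(8*(-561 + 2*91/(-516))) = 7/8 - 1/(8*(-561 + 2*91*(-1/516))) = 7/8 - 1/(8*(-561 - 91/258)) = 7/8 - 1/(8*(-144829/258)) = 7/8 - 1/8*(-258/144829) = 7/8 + 129/579316 = 1014061/1158632 ≈ 0.87522)
w - x = -486009048/831260375 - 1*1014061/1158632 = -486009048/831260375 - 1014061/1158632 = -1406054362435211/963124870807000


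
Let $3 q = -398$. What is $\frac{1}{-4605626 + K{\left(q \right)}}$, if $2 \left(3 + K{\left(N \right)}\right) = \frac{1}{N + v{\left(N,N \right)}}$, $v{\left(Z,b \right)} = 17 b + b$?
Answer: $- \frac{15124}{69655532999} \approx -2.1713 \cdot 10^{-7}$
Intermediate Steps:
$q = - \frac{398}{3}$ ($q = \frac{1}{3} \left(-398\right) = - \frac{398}{3} \approx -132.67$)
$v{\left(Z,b \right)} = 18 b$
$K{\left(N \right)} = -3 + \frac{1}{38 N}$ ($K{\left(N \right)} = -3 + \frac{1}{2 \left(N + 18 N\right)} = -3 + \frac{1}{2 \cdot 19 N} = -3 + \frac{\frac{1}{19} \frac{1}{N}}{2} = -3 + \frac{1}{38 N}$)
$\frac{1}{-4605626 + K{\left(q \right)}} = \frac{1}{-4605626 - \left(3 - \frac{1}{38 \left(- \frac{398}{3}\right)}\right)} = \frac{1}{-4605626 + \left(-3 + \frac{1}{38} \left(- \frac{3}{398}\right)\right)} = \frac{1}{-4605626 - \frac{45375}{15124}} = \frac{1}{- \frac{69655532999}{15124}} = - \frac{15124}{69655532999}$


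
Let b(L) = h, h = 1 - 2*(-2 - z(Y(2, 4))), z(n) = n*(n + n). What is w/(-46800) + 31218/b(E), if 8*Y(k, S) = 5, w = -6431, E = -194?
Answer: 1558447577/327600 ≈ 4757.2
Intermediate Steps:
Y(k, S) = 5/8 (Y(k, S) = (⅛)*5 = 5/8)
z(n) = 2*n² (z(n) = n*(2*n) = 2*n²)
h = 105/16 (h = 1 - 2*(-2 - 2*(5/8)²) = 1 - 2*(-2 - 2*25/64) = 1 - 2*(-2 - 1*25/32) = 1 - 2*(-2 - 25/32) = 1 - 2*(-89/32) = 1 + 89/16 = 105/16 ≈ 6.5625)
b(L) = 105/16
w/(-46800) + 31218/b(E) = -6431/(-46800) + 31218/(105/16) = -6431*(-1/46800) + 31218*(16/105) = 6431/46800 + 166496/35 = 1558447577/327600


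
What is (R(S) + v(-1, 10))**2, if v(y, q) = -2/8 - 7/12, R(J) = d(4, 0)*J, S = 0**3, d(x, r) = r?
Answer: 25/36 ≈ 0.69444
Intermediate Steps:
S = 0
R(J) = 0 (R(J) = 0*J = 0)
v(y, q) = -5/6 (v(y, q) = -2*1/8 - 7*1/12 = -1/4 - 7/12 = -5/6)
(R(S) + v(-1, 10))**2 = (0 - 5/6)**2 = (-5/6)**2 = 25/36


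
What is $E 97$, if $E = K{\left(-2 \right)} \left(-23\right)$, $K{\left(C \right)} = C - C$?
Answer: $0$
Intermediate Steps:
$K{\left(C \right)} = 0$
$E = 0$ ($E = 0 \left(-23\right) = 0$)
$E 97 = 0 \cdot 97 = 0$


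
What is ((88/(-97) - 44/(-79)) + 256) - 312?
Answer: -431812/7663 ≈ -56.350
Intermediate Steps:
((88/(-97) - 44/(-79)) + 256) - 312 = ((88*(-1/97) - 44*(-1/79)) + 256) - 312 = ((-88/97 + 44/79) + 256) - 312 = (-2684/7663 + 256) - 312 = 1959044/7663 - 312 = -431812/7663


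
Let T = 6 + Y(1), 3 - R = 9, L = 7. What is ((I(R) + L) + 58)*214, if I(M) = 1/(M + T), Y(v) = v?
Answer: 14124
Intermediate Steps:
R = -6 (R = 3 - 1*9 = 3 - 9 = -6)
T = 7 (T = 6 + 1 = 7)
I(M) = 1/(7 + M) (I(M) = 1/(M + 7) = 1/(7 + M))
((I(R) + L) + 58)*214 = ((1/(7 - 6) + 7) + 58)*214 = ((1/1 + 7) + 58)*214 = ((1 + 7) + 58)*214 = (8 + 58)*214 = 66*214 = 14124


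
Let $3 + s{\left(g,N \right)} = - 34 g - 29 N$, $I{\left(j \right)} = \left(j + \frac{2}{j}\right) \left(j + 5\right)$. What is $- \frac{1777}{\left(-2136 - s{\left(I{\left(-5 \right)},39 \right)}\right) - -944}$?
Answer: $\frac{1777}{58} \approx 30.638$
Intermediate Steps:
$I{\left(j \right)} = \left(5 + j\right) \left(j + \frac{2}{j}\right)$ ($I{\left(j \right)} = \left(j + \frac{2}{j}\right) \left(5 + j\right) = \left(5 + j\right) \left(j + \frac{2}{j}\right)$)
$s{\left(g,N \right)} = -3 - 34 g - 29 N$ ($s{\left(g,N \right)} = -3 - \left(29 N + 34 g\right) = -3 - 34 g - 29 N$)
$- \frac{1777}{\left(-2136 - s{\left(I{\left(-5 \right)},39 \right)}\right) - -944} = - \frac{1777}{\left(-2136 - \left(-3 - 34 \left(2 + \left(-5\right)^{2} + 5 \left(-5\right) + \frac{10}{-5}\right) - 1131\right)\right) - -944} = - \frac{1777}{\left(-2136 - \left(-3 - 34 \left(2 + 25 - 25 + 10 \left(- \frac{1}{5}\right)\right) - 1131\right)\right) + 944} = - \frac{1777}{\left(-2136 - \left(-3 - 34 \left(2 + 25 - 25 - 2\right) - 1131\right)\right) + 944} = - \frac{1777}{\left(-2136 - \left(-3 - 0 - 1131\right)\right) + 944} = - \frac{1777}{\left(-2136 - \left(-3 + 0 - 1131\right)\right) + 944} = - \frac{1777}{\left(-2136 - -1134\right) + 944} = - \frac{1777}{\left(-2136 + 1134\right) + 944} = - \frac{1777}{-1002 + 944} = - \frac{1777}{-58} = \left(-1777\right) \left(- \frac{1}{58}\right) = \frac{1777}{58}$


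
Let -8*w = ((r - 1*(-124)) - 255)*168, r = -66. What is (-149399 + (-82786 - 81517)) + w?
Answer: -309565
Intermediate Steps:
w = 4137 (w = -((-66 - 1*(-124)) - 255)*168/8 = -((-66 + 124) - 255)*168/8 = -(58 - 255)*168/8 = -(-197)*168/8 = -⅛*(-33096) = 4137)
(-149399 + (-82786 - 81517)) + w = (-149399 + (-82786 - 81517)) + 4137 = (-149399 - 164303) + 4137 = -313702 + 4137 = -309565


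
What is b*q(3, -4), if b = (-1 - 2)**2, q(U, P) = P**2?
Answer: 144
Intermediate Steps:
b = 9 (b = (-3)**2 = 9)
b*q(3, -4) = 9*(-4)**2 = 9*16 = 144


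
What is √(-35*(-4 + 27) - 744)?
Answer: I*√1549 ≈ 39.357*I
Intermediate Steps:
√(-35*(-4 + 27) - 744) = √(-35*23 - 744) = √(-805 - 744) = √(-1549) = I*√1549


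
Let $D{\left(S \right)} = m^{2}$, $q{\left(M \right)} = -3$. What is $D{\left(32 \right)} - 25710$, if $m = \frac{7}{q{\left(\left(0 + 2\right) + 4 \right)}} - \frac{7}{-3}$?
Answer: $-25710$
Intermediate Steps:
$m = 0$ ($m = \frac{7}{-3} - \frac{7}{-3} = 7 \left(- \frac{1}{3}\right) - - \frac{7}{3} = - \frac{7}{3} + \frac{7}{3} = 0$)
$D{\left(S \right)} = 0$ ($D{\left(S \right)} = 0^{2} = 0$)
$D{\left(32 \right)} - 25710 = 0 - 25710 = -25710$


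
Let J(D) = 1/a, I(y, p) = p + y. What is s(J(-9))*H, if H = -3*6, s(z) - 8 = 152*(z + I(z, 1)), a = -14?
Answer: -17424/7 ≈ -2489.1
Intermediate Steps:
J(D) = -1/14 (J(D) = 1/(-14) = -1/14)
s(z) = 160 + 304*z (s(z) = 8 + 152*(z + (1 + z)) = 8 + 152*(1 + 2*z) = 8 + (152 + 304*z) = 160 + 304*z)
H = -18
s(J(-9))*H = (160 + 304*(-1/14))*(-18) = (160 - 152/7)*(-18) = (968/7)*(-18) = -17424/7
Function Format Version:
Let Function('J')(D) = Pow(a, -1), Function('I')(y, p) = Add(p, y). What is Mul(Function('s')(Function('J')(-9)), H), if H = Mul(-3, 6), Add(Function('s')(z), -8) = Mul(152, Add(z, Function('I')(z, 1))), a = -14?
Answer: Rational(-17424, 7) ≈ -2489.1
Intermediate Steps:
Function('J')(D) = Rational(-1, 14) (Function('J')(D) = Pow(-14, -1) = Rational(-1, 14))
Function('s')(z) = Add(160, Mul(304, z)) (Function('s')(z) = Add(8, Mul(152, Add(z, Add(1, z)))) = Add(8, Mul(152, Add(1, Mul(2, z)))) = Add(8, Add(152, Mul(304, z))) = Add(160, Mul(304, z)))
H = -18
Mul(Function('s')(Function('J')(-9)), H) = Mul(Add(160, Mul(304, Rational(-1, 14))), -18) = Mul(Add(160, Rational(-152, 7)), -18) = Mul(Rational(968, 7), -18) = Rational(-17424, 7)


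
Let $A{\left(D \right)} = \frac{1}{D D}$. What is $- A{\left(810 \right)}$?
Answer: $- \frac{1}{656100} \approx -1.5242 \cdot 10^{-6}$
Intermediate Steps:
$A{\left(D \right)} = \frac{1}{D^{2}}$
$- A{\left(810 \right)} = - \frac{1}{656100}$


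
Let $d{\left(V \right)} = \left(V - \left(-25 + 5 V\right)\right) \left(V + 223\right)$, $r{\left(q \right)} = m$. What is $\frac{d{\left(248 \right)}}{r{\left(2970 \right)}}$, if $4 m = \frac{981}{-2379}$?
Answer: $\frac{481569868}{109} \approx 4.4181 \cdot 10^{6}$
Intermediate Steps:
$m = - \frac{327}{3172}$ ($m = \frac{981 \frac{1}{-2379}}{4} = \frac{981 \left(- \frac{1}{2379}\right)}{4} = \frac{1}{4} \left(- \frac{327}{793}\right) = - \frac{327}{3172} \approx -0.10309$)
$r{\left(q \right)} = - \frac{327}{3172}$
$d{\left(V \right)} = \left(25 - 4 V\right) \left(223 + V\right)$
$\frac{d{\left(248 \right)}}{r{\left(2970 \right)}} = \frac{5575 - 215016 - 4 \cdot 248^{2}}{- \frac{327}{3172}} = \left(5575 - 215016 - 246016\right) \left(- \frac{3172}{327}\right) = \left(-455457\right) \left(- \frac{3172}{327}\right) = \frac{481569868}{109}$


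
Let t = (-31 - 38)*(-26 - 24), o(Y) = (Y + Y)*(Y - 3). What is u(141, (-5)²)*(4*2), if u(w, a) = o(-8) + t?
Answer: 29008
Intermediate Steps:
o(Y) = 2*Y*(-3 + Y) (o(Y) = (2*Y)*(-3 + Y) = 2*Y*(-3 + Y))
t = 3450 (t = -69*(-50) = 3450)
u(w, a) = 3626 (u(w, a) = 2*(-8)*(-3 - 8) + 3450 = 2*(-8)*(-11) + 3450 = 176 + 3450 = 3626)
u(141, (-5)²)*(4*2) = 3626*(4*2) = 3626*8 = 29008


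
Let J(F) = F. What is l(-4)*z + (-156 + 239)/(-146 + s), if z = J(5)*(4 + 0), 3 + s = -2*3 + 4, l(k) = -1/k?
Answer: 672/151 ≈ 4.4503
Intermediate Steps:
s = -5 (s = -3 + (-2*3 + 4) = -3 + (-6 + 4) = -3 - 2 = -5)
z = 20 (z = 5*(4 + 0) = 5*4 = 20)
l(-4)*z + (-156 + 239)/(-146 + s) = -1/(-4)*20 + (-156 + 239)/(-146 - 5) = -1*(-¼)*20 + 83/(-151) = (¼)*20 + 83*(-1/151) = 5 - 83/151 = 672/151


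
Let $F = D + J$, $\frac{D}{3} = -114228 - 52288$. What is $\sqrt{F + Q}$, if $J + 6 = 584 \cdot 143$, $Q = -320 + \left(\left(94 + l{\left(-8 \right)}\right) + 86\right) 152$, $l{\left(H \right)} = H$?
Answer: $i \sqrt{390218} \approx 624.67 i$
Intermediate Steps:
$D = -499548$ ($D = 3 \left(-114228 - 52288\right) = 3 \left(-166516\right) = -499548$)
$Q = 25824$ ($Q = -320 + \left(\left(94 - 8\right) + 86\right) 152 = -320 + \left(86 + 86\right) 152 = -320 + 172 \cdot 152 = -320 + 26144 = 25824$)
$J = 83506$ ($J = -6 + 584 \cdot 143 = -6 + 83512 = 83506$)
$F = -416042$ ($F = -499548 + 83506 = -416042$)
$\sqrt{F + Q} = \sqrt{-416042 + 25824} = \sqrt{-390218} = i \sqrt{390218}$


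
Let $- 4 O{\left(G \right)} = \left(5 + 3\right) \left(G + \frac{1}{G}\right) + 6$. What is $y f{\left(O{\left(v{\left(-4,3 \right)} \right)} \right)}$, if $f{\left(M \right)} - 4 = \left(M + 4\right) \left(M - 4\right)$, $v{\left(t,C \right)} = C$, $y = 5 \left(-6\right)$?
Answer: $- \frac{9845}{6} \approx -1640.8$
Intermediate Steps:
$y = -30$
$O{\left(G \right)} = - \frac{3}{2} - 2 G - \frac{2}{G}$ ($O{\left(G \right)} = - \frac{\left(5 + 3\right) \left(G + \frac{1}{G}\right) + 6}{4} = - \frac{8 \left(G + \frac{1}{G}\right) + 6}{4} = - \frac{\left(8 G + \frac{8}{G}\right) + 6}{4} = - \frac{6 + 8 G + \frac{8}{G}}{4} = - \frac{3}{2} - 2 G - \frac{2}{G}$)
$f{\left(M \right)} = 4 + \left(-4 + M\right) \left(4 + M\right)$ ($f{\left(M \right)} = 4 + \left(M + 4\right) \left(M - 4\right) = 4 + \left(4 + M\right) \left(-4 + M\right) = 4 + \left(-4 + M\right) \left(4 + M\right)$)
$y f{\left(O{\left(v{\left(-4,3 \right)} \right)} \right)} = - 30 \left(-12 + \left(- \frac{3}{2} - 6 - \frac{2}{3}\right)^{2}\right) = - 30 \left(-12 + \left(- \frac{49}{6}\right)^{2}\right) = - 30 \left(-12 + \frac{2401}{36}\right) = \left(-30\right) \frac{1969}{36} = - \frac{9845}{6}$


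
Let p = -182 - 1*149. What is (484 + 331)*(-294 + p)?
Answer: -509375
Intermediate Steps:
p = -331 (p = -182 - 149 = -331)
(484 + 331)*(-294 + p) = (484 + 331)*(-294 - 331) = 815*(-625) = -509375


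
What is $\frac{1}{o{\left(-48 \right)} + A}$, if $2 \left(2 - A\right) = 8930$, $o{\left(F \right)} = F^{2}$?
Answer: $- \frac{1}{2159} \approx -0.00046318$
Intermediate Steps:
$A = -4463$ ($A = 2 - 4465 = -4463$)
$\frac{1}{o{\left(-48 \right)} + A} = \frac{1}{\left(-48\right)^{2} - 4463} = \frac{1}{2304 - 4463} = \frac{1}{-2159} = - \frac{1}{2159}$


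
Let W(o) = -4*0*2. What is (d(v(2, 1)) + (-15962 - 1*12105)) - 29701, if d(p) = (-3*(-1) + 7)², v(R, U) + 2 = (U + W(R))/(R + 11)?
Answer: -57668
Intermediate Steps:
W(o) = 0 (W(o) = 0*2 = 0)
v(R, U) = -2 + U/(11 + R) (v(R, U) = -2 + (U + 0)/(R + 11) = -2 + U/(11 + R))
d(p) = 100 (d(p) = (3 + 7)² = 10² = 100)
(d(v(2, 1)) + (-15962 - 1*12105)) - 29701 = (100 + (-15962 - 1*12105)) - 29701 = (100 + (-15962 - 12105)) - 29701 = (100 - 28067) - 29701 = -27967 - 29701 = -57668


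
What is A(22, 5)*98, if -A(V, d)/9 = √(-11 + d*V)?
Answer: -2646*√11 ≈ -8775.8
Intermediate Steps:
A(V, d) = -9*√(-11 + V*d) (A(V, d) = -9*√(-11 + d*V) = -9*√(-11 + V*d))
A(22, 5)*98 = -9*√(-11 + 22*5)*98 = -9*√(-11 + 110)*98 = -27*√11*98 = -2646*√11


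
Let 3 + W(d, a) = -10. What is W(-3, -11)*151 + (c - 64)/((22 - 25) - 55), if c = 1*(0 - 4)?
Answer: -56893/29 ≈ -1961.8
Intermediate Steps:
W(d, a) = -13 (W(d, a) = -3 - 10 = -13)
c = -4 (c = 1*(-4) = -4)
W(-3, -11)*151 + (c - 64)/((22 - 25) - 55) = -13*151 + (-4 - 64)/((22 - 25) - 55) = -1963 - 68/(-3 - 55) = -1963 - 68/(-58) = -1963 - 68*(-1/58) = -1963 + 34/29 = -56893/29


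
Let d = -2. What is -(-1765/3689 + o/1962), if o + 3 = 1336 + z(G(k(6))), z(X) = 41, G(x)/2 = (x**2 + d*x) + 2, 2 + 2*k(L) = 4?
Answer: -267626/1206303 ≈ -0.22186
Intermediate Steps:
k(L) = 1 (k(L) = -1 + (1/2)*4 = -1 + 2 = 1)
G(x) = 4 - 4*x + 2*x**2 (G(x) = 2*((x**2 - 2*x) + 2) = 2*(2 + x**2 - 2*x) = 4 - 4*x + 2*x**2)
o = 1374 (o = -3 + (1336 + 41) = -3 + 1377 = 1374)
-(-1765/3689 + o/1962) = -(-1765/3689 + 1374/1962) = -(-1765*1/3689 + 1374*(1/1962)) = -(-1765/3689 + 229/327) = -1*267626/1206303 = -267626/1206303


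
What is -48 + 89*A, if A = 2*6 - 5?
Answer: 575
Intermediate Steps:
A = 7 (A = 12 - 5 = 7)
-48 + 89*A = -48 + 89*7 = -48 + 623 = 575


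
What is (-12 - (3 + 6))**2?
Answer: 441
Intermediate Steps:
(-12 - (3 + 6))**2 = (-12 - 1*9)**2 = (-12 - 9)**2 = (-21)**2 = 441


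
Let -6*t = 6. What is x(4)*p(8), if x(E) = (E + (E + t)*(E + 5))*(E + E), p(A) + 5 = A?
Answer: 744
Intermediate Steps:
t = -1 (t = -1/6*6 = -1)
p(A) = -5 + A
x(E) = 2*E*(E + (-1 + E)*(5 + E)) (x(E) = (E + (E - 1)*(E + 5))*(E + E) = (E + (-1 + E)*(5 + E))*(2*E) = 2*E*(E + (-1 + E)*(5 + E)))
x(4)*p(8) = (2*4*(-5 + 4**2 + 5*4))*(-5 + 8) = (2*4*(-5 + 16 + 20))*3 = (2*4*31)*3 = 248*3 = 744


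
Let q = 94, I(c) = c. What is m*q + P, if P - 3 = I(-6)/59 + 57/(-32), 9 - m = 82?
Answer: -12953347/1888 ≈ -6860.9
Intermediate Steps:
m = -73 (m = 9 - 1*82 = 9 - 82 = -73)
P = 2109/1888 (P = 3 + (-6/59 + 57/(-32)) = 3 + (-6*1/59 + 57*(-1/32)) = 3 + (-6/59 - 57/32) = 3 - 3555/1888 = 2109/1888 ≈ 1.1171)
m*q + P = -73*94 + 2109/1888 = -6862 + 2109/1888 = -12953347/1888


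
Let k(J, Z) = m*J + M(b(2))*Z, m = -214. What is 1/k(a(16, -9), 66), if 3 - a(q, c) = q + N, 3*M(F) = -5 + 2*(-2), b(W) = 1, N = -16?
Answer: -1/840 ≈ -0.0011905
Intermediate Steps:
M(F) = -3 (M(F) = (-5 + 2*(-2))/3 = (-5 - 4)/3 = (1/3)*(-9) = -3)
a(q, c) = 19 - q (a(q, c) = 3 - (q - 16) = 3 - (-16 + q) = 3 + (16 - q) = 19 - q)
k(J, Z) = -214*J - 3*Z
1/k(a(16, -9), 66) = 1/(-214*(19 - 1*16) - 3*66) = 1/(-214*(19 - 16) - 198) = 1/(-214*3 - 198) = 1/(-642 - 198) = 1/(-840) = -1/840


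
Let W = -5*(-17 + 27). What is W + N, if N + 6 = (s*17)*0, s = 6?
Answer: -56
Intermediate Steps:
N = -6 (N = -6 + (6*17)*0 = -6 + 102*0 = -6 + 0 = -6)
W = -50 (W = -5*10 = -50)
W + N = -50 - 6 = -56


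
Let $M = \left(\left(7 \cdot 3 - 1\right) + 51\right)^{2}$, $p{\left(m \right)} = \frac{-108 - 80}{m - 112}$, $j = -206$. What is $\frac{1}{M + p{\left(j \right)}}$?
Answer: $\frac{159}{801613} \approx 0.00019835$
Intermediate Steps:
$p{\left(m \right)} = - \frac{188}{-112 + m}$
$M = 5041$ ($M = \left(\left(21 - 1\right) + 51\right)^{2} = \left(20 + 51\right)^{2} = 71^{2} = 5041$)
$\frac{1}{M + p{\left(j \right)}} = \frac{1}{5041 - \frac{188}{-112 - 206}} = \frac{1}{5041 - \frac{188}{-318}} = \frac{1}{5041 - - \frac{94}{159}} = \frac{1}{5041 + \frac{94}{159}} = \frac{1}{\frac{801613}{159}} = \frac{159}{801613}$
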